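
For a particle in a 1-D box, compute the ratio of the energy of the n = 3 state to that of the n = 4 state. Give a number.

E_n = n²π²ℏ²/(2mL²) so the ratio is n₂²/n₁² = 9/16 = 0.5625.

0.5625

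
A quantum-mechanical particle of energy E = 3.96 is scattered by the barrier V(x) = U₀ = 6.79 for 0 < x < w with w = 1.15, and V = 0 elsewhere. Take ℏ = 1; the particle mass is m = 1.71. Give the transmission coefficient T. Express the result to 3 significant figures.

E < U₀: inside the barrier ψ ∝ e^{±κx} with κ = √(2m(U₀ − E))/ℏ = 3.111.
κw = 3.578, sinh(κw) = 17.88.
The exact tunnelling result is T⁻¹ = 1 + U₀² sinh²(κw) / [4E(U₀ − E)] = 329.9, so T = 0.00303.

T = 0.00303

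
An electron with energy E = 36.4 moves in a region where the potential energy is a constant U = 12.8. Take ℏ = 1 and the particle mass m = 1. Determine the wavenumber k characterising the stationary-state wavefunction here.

k = 6.87

With E > U the solution is oscillatory, ψ ∝ e^{±ikx} with k = √(2m(E − U))/ℏ.
k = √(2 × 1 × 23.6) = 6.870.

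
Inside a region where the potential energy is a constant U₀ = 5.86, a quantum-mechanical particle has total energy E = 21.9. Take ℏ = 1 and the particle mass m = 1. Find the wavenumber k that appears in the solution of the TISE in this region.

With E > U₀ the solution is oscillatory, ψ ∝ e^{±ikx} with k = √(2m(E − U₀))/ℏ.
k = √(2 × 1 × 16.04) = 5.664.

k = 5.66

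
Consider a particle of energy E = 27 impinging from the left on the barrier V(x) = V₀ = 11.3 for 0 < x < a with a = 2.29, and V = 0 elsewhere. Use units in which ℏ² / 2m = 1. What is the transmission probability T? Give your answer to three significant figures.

T = 0.991

E > V₀: inside the barrier k₂ = √(2m(E − V₀))/ℏ = 3.962, k₂a = 9.074.
Matching at both interfaces gives T⁻¹ = 1 + V₀² sin²(k₂a) / [4E(E − V₀)] = 1.009, hence T = 0.991.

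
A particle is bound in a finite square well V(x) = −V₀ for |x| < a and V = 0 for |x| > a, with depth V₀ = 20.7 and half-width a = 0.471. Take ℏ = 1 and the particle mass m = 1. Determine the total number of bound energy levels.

N = 2

Define the well-strength parameter z₀ = (a/ℏ)√(2mV₀) = 0.471 × √(2·1·20.7) = 3.031.
The even/odd transcendental equations gain one root per π/2 in z₀, giving N = 1 + ⌊2z₀/π⌋ = 1 + ⌊1.929⌋ = 2.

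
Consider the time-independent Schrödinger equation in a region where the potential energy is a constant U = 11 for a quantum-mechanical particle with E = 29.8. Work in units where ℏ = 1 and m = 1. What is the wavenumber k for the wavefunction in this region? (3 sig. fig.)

With E > U the solution is oscillatory, ψ ∝ e^{±ikx} with k = √(2m(E − U))/ℏ.
k = √(2 × 1 × 18.8) = 6.132.

k = 6.13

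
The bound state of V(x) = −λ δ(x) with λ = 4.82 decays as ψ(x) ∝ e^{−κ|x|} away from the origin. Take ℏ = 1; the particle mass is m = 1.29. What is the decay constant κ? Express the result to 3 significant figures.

Integrate −(ℏ²/2m)ψ'' − λδ(x)ψ = Eψ from −ε to +ε: the ψ'' term gives ψ'(0⁺) − ψ'(0⁻) and the δ term gives −(2mλ/ℏ²)ψ(0).
With ψ ∝ e^{−κ|x|} this yields −2κ = −2mλ/ℏ², so κ = mλ/ℏ² = 6.218.

κ = 6.22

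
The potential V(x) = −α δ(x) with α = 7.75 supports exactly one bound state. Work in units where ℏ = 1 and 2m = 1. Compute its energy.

E = -15.0

For x ≠ 0 the bound state is ψ ∝ e^{−κ|x|}; integrating the TISE across the delta gives the cusp condition 2κ = 2mα/ℏ², so κ = 3.875.
Then E = −ℏ²κ²/(2m) = −mα²/(2ℏ²) = -15.02.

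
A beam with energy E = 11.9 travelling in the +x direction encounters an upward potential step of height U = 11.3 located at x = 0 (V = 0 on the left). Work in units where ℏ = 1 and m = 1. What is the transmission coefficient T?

The wavenumbers are k₁ = √(2mE)/ℏ = 4.879 on the left and k₂ = √(2m(E − U))/ℏ = 1.095 on the right.
Continuity of ψ and ψ′ at the step yields the reflection amplitude r = (k₁ − k₂)/(k₁ + k₂) = 0.6333; thus R = |r|² = 0.4010, T = 0.5990.

T = 0.599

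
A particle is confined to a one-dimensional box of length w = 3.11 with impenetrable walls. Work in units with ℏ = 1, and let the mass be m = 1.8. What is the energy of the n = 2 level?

Requiring ψ(0) = ψ(w) = 0 quantises k = nπ/w, hence E_n = ℏ²k²/2m = n²π²ℏ²/(2mw²).
E_2 = 2² × π² / (2 × 1.8 × 3.11²) = 1.134.

E = 1.13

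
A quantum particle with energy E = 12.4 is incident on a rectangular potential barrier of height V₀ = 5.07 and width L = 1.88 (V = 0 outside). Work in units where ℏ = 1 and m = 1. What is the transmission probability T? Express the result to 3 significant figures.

Above the barrier the interior wavenumber is k₂ = √(2m(E − V₀))/ℏ = 3.829, giving phase k₂L = 7.198.
Matching at both interfaces gives T⁻¹ = 1 + V₀² sin²(k₂L) / [4E(E − V₀)] = 1.044, hence T = 0.957.

T = 0.957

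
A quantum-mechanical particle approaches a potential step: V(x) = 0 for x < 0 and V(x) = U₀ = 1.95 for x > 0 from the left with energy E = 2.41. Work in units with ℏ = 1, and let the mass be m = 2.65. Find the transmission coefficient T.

The wavenumbers are k₁ = √(2mE)/ℏ = 3.574 on the left and k₂ = √(2m(E − U₀))/ℏ = 1.561 on the right.
Matching ψ and ψ′ at x = 0 gives r = (k₁ − k₂)/(k₁ + k₂), so R = r² = 0.1536 and T = 1 − R = 0.8464.

T = 0.846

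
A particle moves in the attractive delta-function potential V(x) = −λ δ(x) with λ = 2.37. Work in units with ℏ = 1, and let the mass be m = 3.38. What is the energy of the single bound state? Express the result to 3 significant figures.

For x ≠ 0 the bound state is ψ ∝ e^{−κ|x|}; integrating the TISE across the delta gives the cusp condition 2κ = 2mλ/ℏ², so κ = 8.011.
Then E = −ℏ²κ²/(2m) = −mλ²/(2ℏ²) = -9.493.

E = -9.49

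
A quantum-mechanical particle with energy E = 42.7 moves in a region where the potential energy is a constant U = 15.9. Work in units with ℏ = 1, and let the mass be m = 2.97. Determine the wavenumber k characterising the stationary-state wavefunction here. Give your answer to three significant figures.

With E > U the solution is oscillatory, ψ ∝ e^{±ikx} with k = √(2m(E − U))/ℏ.
k = √(2 × 2.97 × 26.8) = 12.62.

k = 12.6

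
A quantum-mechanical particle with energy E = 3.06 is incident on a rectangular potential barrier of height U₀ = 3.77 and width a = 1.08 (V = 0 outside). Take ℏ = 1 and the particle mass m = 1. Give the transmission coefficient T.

Since E < U₀ the interior solution is evanescent with decay constant κ = √(2m(U₀ − E))/ℏ = 1.192.
κa = 1.287, sinh(κa) = 1.673.
The exact tunnelling result is T⁻¹ = 1 + U₀² sinh²(κa) / [4E(U₀ − E)] = 5.577, so T = 0.179.

T = 0.179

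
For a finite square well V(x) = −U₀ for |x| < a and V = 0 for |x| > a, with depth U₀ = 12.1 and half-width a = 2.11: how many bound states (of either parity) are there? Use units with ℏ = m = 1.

The dimensionless depth is z₀ = a√(2mU₀)/ℏ = 2.11 × √(24.20) = 10.38.
A new bound state (alternating even/odd) appears each time z₀ passes a multiple of π/2, so N = ⌊2z₀/π⌋ + 1 = ⌊6.608⌋ + 1 = 7.

N = 7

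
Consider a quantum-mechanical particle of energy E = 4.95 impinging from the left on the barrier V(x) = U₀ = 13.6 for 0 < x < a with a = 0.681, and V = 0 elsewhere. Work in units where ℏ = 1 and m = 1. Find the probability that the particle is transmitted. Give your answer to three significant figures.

T = 0.0128

E < U₀: inside the barrier ψ ∝ e^{±κx} with κ = √(2m(U₀ − E))/ℏ = 4.159.
κa = 2.833, sinh(κa) = 8.465.
Matching ψ, ψ′ at both faces gives T = [1 + U₀² sinh²(κa) / (4E(U₀ − E))]⁻¹ = 1/78.38 = 0.0128.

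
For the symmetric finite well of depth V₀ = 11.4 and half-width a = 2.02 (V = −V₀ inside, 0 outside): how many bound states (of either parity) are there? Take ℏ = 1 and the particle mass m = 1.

N = 7

The dimensionless depth is z₀ = a√(2mV₀)/ℏ = 2.02 × √(22.80) = 9.645.
A new bound state (alternating even/odd) appears each time z₀ passes a multiple of π/2, so N = ⌊2z₀/π⌋ + 1 = ⌊6.140⌋ + 1 = 7.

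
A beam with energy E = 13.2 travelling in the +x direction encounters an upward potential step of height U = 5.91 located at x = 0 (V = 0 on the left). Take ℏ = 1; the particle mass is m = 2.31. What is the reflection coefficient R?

R = 0.0217

On each side the TISE gives plane waves with k = √(2m(E − V))/ℏ: k₁ = √(2·2.31·13.2) = 7.809, k₂ = √(2·2.31·7.29) = 5.803.
Continuity of ψ and ψ′ at the step yields the reflection amplitude r = (k₁ − k₂)/(k₁ + k₂) = 0.1473; thus R = |r|² = 0.02171, T = 0.9783.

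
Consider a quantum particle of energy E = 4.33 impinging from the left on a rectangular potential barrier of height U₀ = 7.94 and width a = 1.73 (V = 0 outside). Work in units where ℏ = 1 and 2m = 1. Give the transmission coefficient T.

T = 0.00552

E < U₀: inside the barrier ψ ∝ e^{±κx} with κ = √(2m(U₀ − E))/ℏ = 1.900.
κa = 3.287, sinh(κa) = 13.36.
Matching ψ, ψ′ at both faces gives T = [1 + U₀² sinh²(κa) / (4E(U₀ − E))]⁻¹ = 1/181.0 = 0.00552.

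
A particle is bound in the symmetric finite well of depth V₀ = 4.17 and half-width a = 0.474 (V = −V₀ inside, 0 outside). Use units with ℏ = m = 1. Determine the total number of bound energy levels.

The dimensionless depth is z₀ = a√(2mV₀)/ℏ = 0.474 × √(8.340) = 1.369.
The even/odd transcendental equations gain one root per π/2 in z₀, giving N = 1 + ⌊2z₀/π⌋ = 1 + ⌊0.8714⌋ = 1.

N = 1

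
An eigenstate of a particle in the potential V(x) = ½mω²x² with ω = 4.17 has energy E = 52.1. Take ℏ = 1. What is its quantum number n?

n = 12

Invert E_n = (n + ½)ℏω: n = E/ℏω − ½ = 11.994, so n = 12.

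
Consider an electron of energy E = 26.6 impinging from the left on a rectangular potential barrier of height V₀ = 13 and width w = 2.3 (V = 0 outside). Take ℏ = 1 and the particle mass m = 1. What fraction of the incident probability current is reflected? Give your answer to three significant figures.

E > V₀: inside the barrier k₂ = √(2m(E − V₀))/ℏ = 5.215, k₂w = 12.00.
Matching at both interfaces gives T⁻¹ = 1 + V₀² sin²(k₂w) / [4E(E − V₀)] = 1.034, hence T = 0.967.
R = 1 − T = 0.0330.

R = 0.0330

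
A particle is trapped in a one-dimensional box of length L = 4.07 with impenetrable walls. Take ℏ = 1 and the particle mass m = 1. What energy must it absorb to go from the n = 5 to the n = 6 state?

ΔE = 3.28

E_n = n²π²ℏ²/(2mL²), so ΔE = (6² − 5²) π²ℏ²/(2mL²).
ΔE = 11 × π² / (2 × 1 × 4.07²) = 3.277.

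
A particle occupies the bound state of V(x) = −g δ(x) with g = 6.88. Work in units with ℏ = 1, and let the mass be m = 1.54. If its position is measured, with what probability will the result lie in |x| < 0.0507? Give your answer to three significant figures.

The normalised bound state is ψ = √κ e^{−κ|x|} with κ = mg/ℏ² = 10.60.
P(|x| < d) = ∫_{−d}^{d} κ e^{−2κ|x|} dx = 1 − e^{−2κd} = 1 − e^{−1.074} = 0.6585.

P = 0.658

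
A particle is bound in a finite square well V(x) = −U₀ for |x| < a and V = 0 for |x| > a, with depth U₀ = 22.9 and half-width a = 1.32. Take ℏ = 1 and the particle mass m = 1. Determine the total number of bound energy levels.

N = 6

The dimensionless depth is z₀ = a√(2mU₀)/ℏ = 1.32 × √(45.80) = 8.933.
The even/odd transcendental equations gain one root per π/2 in z₀, giving N = 1 + ⌊2z₀/π⌋ = 1 + ⌊5.687⌋ = 6.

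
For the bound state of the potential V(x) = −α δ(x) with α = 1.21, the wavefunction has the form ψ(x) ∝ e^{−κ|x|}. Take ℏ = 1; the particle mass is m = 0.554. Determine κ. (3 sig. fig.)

κ = 0.670

Integrating the TISE across x = 0 gives the cusp condition ψ'(0⁺) − ψ'(0⁻) = −(2mα/ℏ²)ψ(0).
With ψ ∝ e^{−κ|x|} this yields −2κ = −2mα/ℏ², so κ = mα/ℏ² = 0.6703.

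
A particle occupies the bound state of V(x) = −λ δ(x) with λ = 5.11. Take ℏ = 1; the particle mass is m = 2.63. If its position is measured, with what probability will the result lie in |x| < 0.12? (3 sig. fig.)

P = 0.960

The normalised bound state is ψ = √κ e^{−κ|x|} with κ = mλ/ℏ² = 13.44.
P(|x| < d) = ∫_{−d}^{d} κ e^{−2κ|x|} dx = 1 − e^{−2κd} = 1 − e^{−3.225} = 0.9603.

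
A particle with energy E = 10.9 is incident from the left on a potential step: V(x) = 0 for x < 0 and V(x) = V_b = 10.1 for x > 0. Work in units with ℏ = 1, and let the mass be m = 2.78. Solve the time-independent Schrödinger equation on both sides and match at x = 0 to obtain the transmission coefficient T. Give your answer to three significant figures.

T = 0.671

On each side the TISE gives plane waves with k = √(2m(E − V))/ℏ: k₁ = √(2·2.78·10.9) = 7.785, k₂ = √(2·2.78·0.8) = 2.109.
Matching ψ and ψ′ at x = 0 gives r = (k₁ − k₂)/(k₁ + k₂), so R = r² = 0.3291 and T = 1 − R = 0.6709.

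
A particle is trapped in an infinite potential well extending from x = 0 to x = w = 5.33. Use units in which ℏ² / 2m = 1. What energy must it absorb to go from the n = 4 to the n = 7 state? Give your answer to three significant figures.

E_n = n²π²ℏ²/(2mw²), so ΔE = (7² − 4²) π²ℏ²/(2mw²).
ΔE = 33 × π² / (2 × 0.5 × 5.33²) = 11.46.

ΔE = 11.5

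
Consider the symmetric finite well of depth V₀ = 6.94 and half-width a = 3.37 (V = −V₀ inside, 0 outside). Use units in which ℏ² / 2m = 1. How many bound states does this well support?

Define the well-strength parameter z₀ = (a/ℏ)√(2mV₀) = 3.37 × √(2·0.5·6.94) = 8.878.
The even/odd transcendental equations gain one root per π/2 in z₀, giving N = 1 + ⌊2z₀/π⌋ = 1 + ⌊5.652⌋ = 6.

N = 6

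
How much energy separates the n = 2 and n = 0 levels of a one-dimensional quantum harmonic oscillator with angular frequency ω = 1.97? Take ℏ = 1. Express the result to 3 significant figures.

ΔE = 3.94

E_n = ℏω(n + ½), so ΔE = (2 − 0) ℏω = 2 × 1.97 = 3.940.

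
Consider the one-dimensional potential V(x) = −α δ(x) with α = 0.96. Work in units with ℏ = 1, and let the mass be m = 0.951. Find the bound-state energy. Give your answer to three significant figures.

For x ≠ 0 the bound state is ψ ∝ e^{−κ|x|}; integrating the TISE across the delta gives the cusp condition 2κ = 2mα/ℏ², so κ = 0.9130.
Then E = −ℏ²κ²/(2m) = −mα²/(2ℏ²) = -0.4382.

E = -0.438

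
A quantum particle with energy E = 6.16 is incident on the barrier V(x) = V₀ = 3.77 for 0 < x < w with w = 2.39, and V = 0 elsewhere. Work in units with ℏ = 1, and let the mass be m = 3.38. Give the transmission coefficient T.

E > V₀: inside the barrier k₂ = √(2m(E − V₀))/ℏ = 4.020, k₂w = 9.607.
Matching at both interfaces gives T⁻¹ = 1 + V₀² sin²(k₂w) / [4E(E − V₀)] = 1.008, hence T = 0.992.

T = 0.992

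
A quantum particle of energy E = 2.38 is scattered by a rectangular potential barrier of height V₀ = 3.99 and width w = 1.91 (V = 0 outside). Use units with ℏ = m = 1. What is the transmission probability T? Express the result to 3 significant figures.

E < V₀: inside the barrier ψ ∝ e^{±κx} with κ = √(2m(V₀ − E))/ℏ = 1.794.
κw = 3.427, sinh(κw) = 15.38.
The exact tunnelling result is T⁻¹ = 1 + V₀² sinh²(κw) / [4E(V₀ − E)] = 246.7, so T = 0.00405.

T = 0.00405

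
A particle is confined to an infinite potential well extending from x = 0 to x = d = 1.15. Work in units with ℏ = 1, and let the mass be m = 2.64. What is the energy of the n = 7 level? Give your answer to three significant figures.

E = 69.3

Requiring ψ(0) = ψ(d) = 0 quantises k = nπ/d, hence E_n = ℏ²k²/2m = n²π²ℏ²/(2md²).
E_7 = 7² × π² / (2 × 2.64 × 1.15²) = 69.26.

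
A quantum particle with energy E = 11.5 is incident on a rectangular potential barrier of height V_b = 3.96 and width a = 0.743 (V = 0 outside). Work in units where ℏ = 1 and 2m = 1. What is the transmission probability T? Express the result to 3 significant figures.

E > V_b: inside the barrier k₂ = √(2m(E − V_b))/ℏ = 2.746, k₂a = 2.040.
Matching at both interfaces gives T⁻¹ = 1 + V_b² sin²(k₂a) / [4E(E − V_b)] = 1.036, hence T = 0.965.

T = 0.965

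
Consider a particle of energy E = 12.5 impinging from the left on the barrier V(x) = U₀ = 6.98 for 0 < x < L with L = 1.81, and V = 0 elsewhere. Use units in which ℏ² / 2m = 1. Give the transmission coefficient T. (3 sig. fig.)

Above the barrier the interior wavenumber is k₂ = √(2m(E − U₀))/ℏ = 2.349, giving phase k₂L = 4.253.
T = [1 + U₀² sin²(k₂L) / (4E(E − U₀))]⁻¹ = 1/1.142 = 0.876.

T = 0.876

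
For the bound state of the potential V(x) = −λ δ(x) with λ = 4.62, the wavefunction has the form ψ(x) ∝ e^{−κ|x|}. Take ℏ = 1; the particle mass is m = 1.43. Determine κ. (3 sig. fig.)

Integrating the TISE across x = 0 gives the cusp condition ψ'(0⁺) − ψ'(0⁻) = −(2mλ/ℏ²)ψ(0).
With ψ ∝ e^{−κ|x|} this yields −2κ = −2mλ/ℏ², so κ = mλ/ℏ² = 6.607.

κ = 6.61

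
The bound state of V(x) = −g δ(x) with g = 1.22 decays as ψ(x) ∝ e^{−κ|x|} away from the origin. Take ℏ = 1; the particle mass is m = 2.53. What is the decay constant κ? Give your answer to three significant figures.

κ = 3.09

Integrating the TISE across x = 0 gives the cusp condition ψ'(0⁺) − ψ'(0⁻) = −(2mg/ℏ²)ψ(0).
With ψ ∝ e^{−κ|x|} this yields −2κ = −2mg/ℏ², so κ = mg/ℏ² = 3.087.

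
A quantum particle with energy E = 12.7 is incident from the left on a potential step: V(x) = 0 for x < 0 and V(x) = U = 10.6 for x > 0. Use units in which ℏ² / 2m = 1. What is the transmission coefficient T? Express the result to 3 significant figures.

The wavenumbers are k₁ = √(2mE)/ℏ = 3.564 on the left and k₂ = √(2m(E − U))/ℏ = 1.449 on the right.
Matching ψ and ψ′ at x = 0 gives r = (k₁ − k₂)/(k₁ + k₂), so R = r² = 0.1779 and T = 1 − R = 0.8221.

T = 0.822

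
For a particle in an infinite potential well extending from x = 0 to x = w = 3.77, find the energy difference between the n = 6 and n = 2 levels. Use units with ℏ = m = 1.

ΔE = 11.1

E_n = n²π²ℏ²/(2mw²), so ΔE = (6² − 2²) π²ℏ²/(2mw²).
ΔE = 32 × π² / (2 × 1 × 3.77²) = 11.11.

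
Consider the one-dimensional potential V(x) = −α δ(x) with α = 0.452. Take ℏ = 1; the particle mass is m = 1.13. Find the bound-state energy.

For x ≠ 0 the bound state is ψ ∝ e^{−κ|x|}; integrating the TISE across the delta gives the cusp condition 2κ = 2mα/ℏ², so κ = 0.5108.
Then E = −ℏ²κ²/(2m) = −mα²/(2ℏ²) = -0.1154.

E = -0.115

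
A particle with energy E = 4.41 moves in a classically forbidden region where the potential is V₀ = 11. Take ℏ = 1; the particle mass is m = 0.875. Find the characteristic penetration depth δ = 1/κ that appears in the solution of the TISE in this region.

Since E < V₀ the TISE in this region is ψ'' = κ²ψ with κ = √(2m(V₀ − E))/ℏ.
κ = √(2 × 0.875 × 6.59) = 3.396. The penetration depth is δ = 1/κ = 0.294.

δ = 0.294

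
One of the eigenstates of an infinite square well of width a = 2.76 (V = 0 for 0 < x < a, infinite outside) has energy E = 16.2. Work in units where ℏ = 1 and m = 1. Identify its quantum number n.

n = 5

From E_n = n²π²ℏ²/(2ma²) invert to n = √(2ma²E)/(πℏ).
n = (2.76/π) × √(2 × 1 × 16.2) = 5.001 → n = 5.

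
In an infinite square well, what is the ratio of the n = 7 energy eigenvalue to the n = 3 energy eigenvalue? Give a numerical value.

5.44444

Since E_n ∝ n², the ratio is (7/3)² = 5.44444.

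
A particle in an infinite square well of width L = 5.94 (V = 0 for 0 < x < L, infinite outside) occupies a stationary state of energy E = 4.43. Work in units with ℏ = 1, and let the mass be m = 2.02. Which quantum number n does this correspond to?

For an infinite well E_n = n²π²ℏ²/(2mL²), so n = (L/πℏ)√(2mE).
n = (5.94/π) × √(2 × 2.02 × 4.43) = 7.999 → n = 8.

n = 8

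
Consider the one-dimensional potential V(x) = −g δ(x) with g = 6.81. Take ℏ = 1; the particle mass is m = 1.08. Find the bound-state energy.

E = -25.0

The bound state is ψ(x) = √κ e^{−κ|x|}. The derivative jump ψ'(0⁺) − ψ'(0⁻) = −(2mg/ℏ²)ψ(0) fixes κ = mg/ℏ² = 7.355.
Then E = −ℏ²κ²/(2m) = −mg²/(2ℏ²) = -25.04.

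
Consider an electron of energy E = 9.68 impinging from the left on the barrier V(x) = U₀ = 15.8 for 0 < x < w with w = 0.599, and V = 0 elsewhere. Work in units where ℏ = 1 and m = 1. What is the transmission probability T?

T = 0.0559

E < U₀: inside the barrier ψ ∝ e^{±κx} with κ = √(2m(U₀ − E))/ℏ = 3.499.
κw = 2.096, sinh(κw) = 4.004.
Matching ψ, ψ′ at both faces gives T = [1 + U₀² sinh²(κw) / (4E(U₀ − E))]⁻¹ = 1/17.89 = 0.0559.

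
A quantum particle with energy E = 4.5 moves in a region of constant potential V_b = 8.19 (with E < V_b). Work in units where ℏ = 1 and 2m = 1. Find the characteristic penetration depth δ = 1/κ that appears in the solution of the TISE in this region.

δ = 0.521

Since E < V_b the TISE in this region is ψ'' = κ²ψ with κ = √(2m(V_b − E))/ℏ.
κ = √(2 × 0.5 × 3.69) = 1.921. The penetration depth is δ = 1/κ = 0.521.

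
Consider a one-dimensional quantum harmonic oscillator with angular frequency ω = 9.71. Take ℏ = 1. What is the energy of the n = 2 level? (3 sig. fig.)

E = 24.3

Using E_n = (n + ½)ℏω: E_2 = 2.5 × 9.71 = 24.28.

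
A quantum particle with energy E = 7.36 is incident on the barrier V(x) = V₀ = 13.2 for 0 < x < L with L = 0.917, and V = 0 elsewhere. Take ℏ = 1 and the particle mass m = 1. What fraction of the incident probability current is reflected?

Since E < V₀ the interior solution is evanescent with decay constant κ = √(2m(V₀ − E))/ℏ = 3.418.
κL = 3.134, sinh(κL) = 11.46.
Matching ψ, ψ′ at both faces gives T = [1 + V₀² sinh²(κL) / (4E(V₀ − E))]⁻¹ = 1/134.1 = 0.00746.
R = 1 − T = 0.993.

R = 0.993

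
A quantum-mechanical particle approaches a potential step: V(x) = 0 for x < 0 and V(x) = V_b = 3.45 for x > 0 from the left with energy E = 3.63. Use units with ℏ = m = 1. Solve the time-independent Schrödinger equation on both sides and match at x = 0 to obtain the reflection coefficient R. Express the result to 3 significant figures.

On each side the TISE gives plane waves with k = √(2m(E − V))/ℏ: k₁ = √(2·1·3.63) = 2.694, k₂ = √(2·1·0.18) = 0.6000.
Matching ψ and ψ′ at x = 0 gives r = (k₁ − k₂)/(k₁ + k₂), so R = r² = 0.4042 and T = 1 − R = 0.5958.

R = 0.404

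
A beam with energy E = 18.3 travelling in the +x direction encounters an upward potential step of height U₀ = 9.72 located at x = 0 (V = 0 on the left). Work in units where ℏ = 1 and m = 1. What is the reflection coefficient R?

R = 0.0350

On each side the TISE gives plane waves with k = √(2m(E − V))/ℏ: k₁ = √(2·1·18.3) = 6.050, k₂ = √(2·1·8.58) = 4.142.
Matching ψ and ψ′ at x = 0 gives r = (k₁ − k₂)/(k₁ + k₂), so R = r² = 0.03502 and T = 1 − R = 0.9650.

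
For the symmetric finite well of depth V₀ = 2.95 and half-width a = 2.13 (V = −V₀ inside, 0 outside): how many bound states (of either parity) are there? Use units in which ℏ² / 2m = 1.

N = 3

Define the well-strength parameter z₀ = (a/ℏ)√(2mV₀) = 2.13 × √(2·0.5·2.95) = 3.658.
The even/odd transcendental equations gain one root per π/2 in z₀, giving N = 1 + ⌊2z₀/π⌋ = 1 + ⌊2.329⌋ = 3.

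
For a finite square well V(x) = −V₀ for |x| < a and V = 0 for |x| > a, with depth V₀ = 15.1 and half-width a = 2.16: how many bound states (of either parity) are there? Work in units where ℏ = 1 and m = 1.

N = 8

Define the well-strength parameter z₀ = (a/ℏ)√(2mV₀) = 2.16 × √(2·1·15.1) = 11.87.
The even/odd transcendental equations gain one root per π/2 in z₀, giving N = 1 + ⌊2z₀/π⌋ = 1 + ⌊7.557⌋ = 8.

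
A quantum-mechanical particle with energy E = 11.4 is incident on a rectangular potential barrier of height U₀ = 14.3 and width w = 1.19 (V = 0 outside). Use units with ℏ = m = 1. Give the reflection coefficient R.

E < U₀: inside the barrier ψ ∝ e^{±κx} with κ = √(2m(U₀ − E))/ℏ = 2.408.
κw = 2.866, sinh(κw) = 8.754.
The exact tunnelling result is T⁻¹ = 1 + U₀² sinh²(κw) / [4E(U₀ − E)] = 119.5, so T = 0.00837.
R = 1 − T = 0.992.

R = 0.992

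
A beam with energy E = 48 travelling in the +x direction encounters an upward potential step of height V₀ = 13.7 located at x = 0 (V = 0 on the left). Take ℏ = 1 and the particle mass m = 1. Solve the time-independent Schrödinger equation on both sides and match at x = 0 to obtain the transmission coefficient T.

On each side the TISE gives plane waves with k = √(2m(E − V))/ℏ: k₁ = √(2·1·48) = 9.798, k₂ = √(2·1·34.3) = 8.283.
Continuity of ψ and ψ′ at the step yields the reflection amplitude r = (k₁ − k₂)/(k₁ + k₂) = 0.08382; thus R = |r|² = 0.007025, T = 0.9930.

T = 0.993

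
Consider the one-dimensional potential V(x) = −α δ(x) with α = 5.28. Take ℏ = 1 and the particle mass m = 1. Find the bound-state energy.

The bound state is ψ(x) = √κ e^{−κ|x|}. The derivative jump ψ'(0⁺) − ψ'(0⁻) = −(2mα/ℏ²)ψ(0) fixes κ = mα/ℏ² = 5.280.
Then E = −ℏ²κ²/(2m) = −mα²/(2ℏ²) = -13.94.

E = -13.9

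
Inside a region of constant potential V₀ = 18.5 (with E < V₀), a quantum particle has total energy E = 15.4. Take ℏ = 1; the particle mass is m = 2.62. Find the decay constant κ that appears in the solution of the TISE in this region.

κ = 4.03

Since E < V₀ the TISE in this region is ψ'' = κ²ψ with κ = √(2m(V₀ − E))/ℏ.
κ = √(2 × 2.62 × 3.1) = 4.030.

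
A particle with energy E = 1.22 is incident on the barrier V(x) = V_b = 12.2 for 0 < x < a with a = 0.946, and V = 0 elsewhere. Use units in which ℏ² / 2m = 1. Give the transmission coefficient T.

E < V_b: inside the barrier ψ ∝ e^{±κx} with κ = √(2m(V_b − E))/ℏ = 3.314.
κa = 3.135, sinh(κa) = 11.47.
The exact tunnelling result is T⁻¹ = 1 + V_b² sinh²(κa) / [4E(V_b − E)] = 366.4, so T = 0.00273.

T = 0.00273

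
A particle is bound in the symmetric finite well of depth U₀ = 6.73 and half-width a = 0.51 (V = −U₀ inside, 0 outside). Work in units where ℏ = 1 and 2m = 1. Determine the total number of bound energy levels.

Define the well-strength parameter z₀ = (a/ℏ)√(2mU₀) = 0.51 × √(2·0.5·6.73) = 1.323.
A new bound state (alternating even/odd) appears each time z₀ passes a multiple of π/2, so N = ⌊2z₀/π⌋ + 1 = ⌊0.8423⌋ + 1 = 1.

N = 1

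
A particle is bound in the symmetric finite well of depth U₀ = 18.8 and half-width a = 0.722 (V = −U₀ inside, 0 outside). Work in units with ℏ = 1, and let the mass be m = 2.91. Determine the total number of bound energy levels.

Define the well-strength parameter z₀ = (a/ℏ)√(2mU₀) = 0.722 × √(2·2.91·18.8) = 7.552.
A new bound state (alternating even/odd) appears each time z₀ passes a multiple of π/2, so N = ⌊2z₀/π⌋ + 1 = ⌊4.808⌋ + 1 = 5.

N = 5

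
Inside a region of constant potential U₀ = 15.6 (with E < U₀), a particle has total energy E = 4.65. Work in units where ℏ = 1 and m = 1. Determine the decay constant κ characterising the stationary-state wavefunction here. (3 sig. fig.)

κ = 4.68

Since E < U₀ the TISE in this region is ψ'' = κ²ψ with κ = √(2m(U₀ − E))/ℏ.
κ = √(2 × 1 × 10.95) = 4.680.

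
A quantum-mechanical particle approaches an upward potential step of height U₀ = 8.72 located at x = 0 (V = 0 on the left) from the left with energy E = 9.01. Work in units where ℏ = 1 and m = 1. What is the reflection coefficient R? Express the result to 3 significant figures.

On each side the TISE gives plane waves with k = √(2m(E − V))/ℏ: k₁ = √(2·1·9.01) = 4.245, k₂ = √(2·1·0.29) = 0.7616.
Continuity of ψ and ψ′ at the step yields the reflection amplitude r = (k₁ − k₂)/(k₁ + k₂) = 0.6958; thus R = |r|² = 0.4841, T = 0.5159.

R = 0.484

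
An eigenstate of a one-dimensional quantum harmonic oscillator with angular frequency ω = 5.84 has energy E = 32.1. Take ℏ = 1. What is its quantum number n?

n = 5

E_n = ℏω(n + ½) ⇒ n = E/(ℏω) − ½ = 32.1/5.84 − 0.5 = 4.997 → n = 5.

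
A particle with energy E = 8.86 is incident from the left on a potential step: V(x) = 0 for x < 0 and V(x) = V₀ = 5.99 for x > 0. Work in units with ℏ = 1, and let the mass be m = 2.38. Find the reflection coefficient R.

R = 0.0754

On each side the TISE gives plane waves with k = √(2m(E − V))/ℏ: k₁ = √(2·2.38·8.86) = 6.494, k₂ = √(2·2.38·2.87) = 3.696.
Matching ψ and ψ′ at x = 0 gives r = (k₁ − k₂)/(k₁ + k₂), so R = r² = 0.07539 and T = 1 − R = 0.9246.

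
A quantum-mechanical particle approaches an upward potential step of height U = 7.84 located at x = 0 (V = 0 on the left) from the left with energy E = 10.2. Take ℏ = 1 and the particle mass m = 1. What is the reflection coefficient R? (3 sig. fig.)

R = 0.123

On each side the TISE gives plane waves with k = √(2m(E − V))/ℏ: k₁ = √(2·1·10.2) = 4.517, k₂ = √(2·1·2.36) = 2.173.
Matching ψ and ψ′ at x = 0 gives r = (k₁ − k₂)/(k₁ + k₂), so R = r² = 0.1228 and T = 1 − R = 0.8772.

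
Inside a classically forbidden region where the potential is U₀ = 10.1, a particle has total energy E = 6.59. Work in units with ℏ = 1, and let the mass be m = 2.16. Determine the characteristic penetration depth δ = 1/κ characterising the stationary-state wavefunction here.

δ = 0.257

Since E < U₀ the TISE in this region is ψ'' = κ²ψ with κ = √(2m(U₀ − E))/ℏ.
κ = √(2 × 2.16 × 3.51) = 3.894. The penetration depth is δ = 1/κ = 0.257.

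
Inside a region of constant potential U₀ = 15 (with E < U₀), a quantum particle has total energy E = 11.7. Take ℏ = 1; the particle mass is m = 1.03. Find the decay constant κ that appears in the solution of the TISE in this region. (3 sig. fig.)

Since E < U₀ the TISE in this region is ψ'' = κ²ψ with κ = √(2m(U₀ − E))/ℏ.
κ = √(2 × 1.03 × 3.3) = 2.607.

κ = 2.61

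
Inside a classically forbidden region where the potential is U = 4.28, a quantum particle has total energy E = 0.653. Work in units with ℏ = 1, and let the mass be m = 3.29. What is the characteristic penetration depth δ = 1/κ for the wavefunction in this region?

Since E < U the TISE in this region is ψ'' = κ²ψ with κ = √(2m(U − E))/ℏ.
κ = √(2 × 3.29 × 3.627) = 4.885. The penetration depth is δ = 1/κ = 0.205.

δ = 0.205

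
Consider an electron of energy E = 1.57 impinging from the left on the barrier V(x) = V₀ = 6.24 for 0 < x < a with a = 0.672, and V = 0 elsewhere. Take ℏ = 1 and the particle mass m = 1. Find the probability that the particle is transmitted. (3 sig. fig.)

T = 0.0487

E < V₀: inside the barrier ψ ∝ e^{±κx} with κ = √(2m(V₀ − E))/ℏ = 3.056.
κa = 2.054, sinh(κa) = 3.834.
The exact tunnelling result is T⁻¹ = 1 + V₀² sinh²(κa) / [4E(V₀ − E)] = 20.52, so T = 0.0487.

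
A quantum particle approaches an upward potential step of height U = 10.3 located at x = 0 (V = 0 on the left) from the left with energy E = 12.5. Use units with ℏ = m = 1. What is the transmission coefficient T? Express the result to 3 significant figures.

The wavenumbers are k₁ = √(2mE)/ℏ = 5.000 on the left and k₂ = √(2m(E − U))/ℏ = 2.098 on the right.
Matching ψ and ψ′ at x = 0 gives r = (k₁ − k₂)/(k₁ + k₂), so R = r² = 0.1672 and T = 1 − R = 0.8328.

T = 0.833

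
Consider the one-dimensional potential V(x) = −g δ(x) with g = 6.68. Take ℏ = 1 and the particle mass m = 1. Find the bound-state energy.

E = -22.3

For x ≠ 0 the bound state is ψ ∝ e^{−κ|x|}; integrating the TISE across the delta gives the cusp condition 2κ = 2mg/ℏ², so κ = 6.680.
Then E = −ℏ²κ²/(2m) = −mg²/(2ℏ²) = -22.31.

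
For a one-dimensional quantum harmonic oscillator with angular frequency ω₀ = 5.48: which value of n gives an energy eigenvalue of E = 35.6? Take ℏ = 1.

Invert E_n = (n + ½)ℏω₀: n = E/ℏω₀ − ½ = 5.996, so n = 6.

n = 6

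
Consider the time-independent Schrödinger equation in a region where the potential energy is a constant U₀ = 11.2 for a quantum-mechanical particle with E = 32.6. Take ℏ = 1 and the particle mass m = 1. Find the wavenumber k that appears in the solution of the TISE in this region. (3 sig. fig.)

With E > U₀ the solution is oscillatory, ψ ∝ e^{±ikx} with k = √(2m(E − U₀))/ℏ.
k = √(2 × 1 × 21.4) = 6.542.

k = 6.54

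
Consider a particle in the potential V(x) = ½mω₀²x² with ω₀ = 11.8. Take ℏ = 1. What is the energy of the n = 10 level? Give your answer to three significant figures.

E = 124

Using E_n = (n + ½)ℏω₀: E_10 = 10.5 × 11.8 = 123.9.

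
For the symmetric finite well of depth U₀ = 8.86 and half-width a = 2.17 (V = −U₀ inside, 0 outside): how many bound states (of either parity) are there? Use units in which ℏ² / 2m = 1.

N = 5

Define the well-strength parameter z₀ = (a/ℏ)√(2mU₀) = 2.17 × √(2·0.5·8.86) = 6.459.
The even/odd transcendental equations gain one root per π/2 in z₀, giving N = 1 + ⌊2z₀/π⌋ = 1 + ⌊4.112⌋ = 5.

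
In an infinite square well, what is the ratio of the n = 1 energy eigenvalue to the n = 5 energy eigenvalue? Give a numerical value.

0.04

Since E_n ∝ n², the ratio is (1/5)² = 0.04.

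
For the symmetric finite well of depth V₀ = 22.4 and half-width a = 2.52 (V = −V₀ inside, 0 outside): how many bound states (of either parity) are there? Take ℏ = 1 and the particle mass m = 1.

Define the well-strength parameter z₀ = (a/ℏ)√(2mV₀) = 2.52 × √(2·1·22.4) = 16.87.
A new bound state (alternating even/odd) appears each time z₀ passes a multiple of π/2, so N = ⌊2z₀/π⌋ + 1 = ⌊10.74⌋ + 1 = 11.

N = 11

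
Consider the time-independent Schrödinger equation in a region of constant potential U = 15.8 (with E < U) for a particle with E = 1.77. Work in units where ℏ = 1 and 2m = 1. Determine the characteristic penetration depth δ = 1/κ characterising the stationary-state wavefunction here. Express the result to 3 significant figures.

Since E < U the TISE in this region is ψ'' = κ²ψ with κ = √(2m(U − E))/ℏ.
κ = √(2 × 0.5 × 14.03) = 3.746. The penetration depth is δ = 1/κ = 0.267.

δ = 0.267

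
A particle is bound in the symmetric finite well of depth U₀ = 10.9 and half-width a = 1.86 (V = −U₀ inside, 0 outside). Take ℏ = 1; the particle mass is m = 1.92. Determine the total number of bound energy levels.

Define the well-strength parameter z₀ = (a/ℏ)√(2mU₀) = 1.86 × √(2·1.92·10.9) = 12.03.
A new bound state (alternating even/odd) appears each time z₀ passes a multiple of π/2, so N = ⌊2z₀/π⌋ + 1 = ⌊7.661⌋ + 1 = 8.

N = 8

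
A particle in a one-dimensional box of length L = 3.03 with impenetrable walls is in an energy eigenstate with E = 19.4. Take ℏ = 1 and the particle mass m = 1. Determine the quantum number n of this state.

n = 6

From E_n = n²π²ℏ²/(2mL²) invert to n = √(2mL²E)/(πℏ).
n = (3.03/π) × √(2 × 1 × 19.4) = 6.008 → n = 6.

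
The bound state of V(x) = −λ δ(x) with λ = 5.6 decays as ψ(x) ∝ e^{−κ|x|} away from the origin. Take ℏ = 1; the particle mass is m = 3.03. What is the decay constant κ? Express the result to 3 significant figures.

Integrating the TISE across x = 0 gives the cusp condition ψ'(0⁺) − ψ'(0⁻) = −(2mλ/ℏ²)ψ(0).
With ψ ∝ e^{−κ|x|} this yields −2κ = −2mλ/ℏ², so κ = mλ/ℏ² = 16.97.

κ = 17.0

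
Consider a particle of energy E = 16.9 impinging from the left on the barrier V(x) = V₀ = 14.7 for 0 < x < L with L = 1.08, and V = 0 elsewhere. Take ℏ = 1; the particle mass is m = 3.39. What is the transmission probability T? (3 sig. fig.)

Above the barrier the interior wavenumber is k₂ = √(2m(E − V₀))/ℏ = 3.862, giving phase k₂L = 4.171.
Matching at both interfaces gives T⁻¹ = 1 + V₀² sin²(k₂L) / [4E(E − V₀)] = 2.067, hence T = 0.484.

T = 0.484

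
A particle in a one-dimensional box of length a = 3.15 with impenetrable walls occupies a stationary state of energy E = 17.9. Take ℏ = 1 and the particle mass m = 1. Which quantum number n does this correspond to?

For an infinite well E_n = n²π²ℏ²/(2ma²), so n = (a/πℏ)√(2mE).
n = (3.15/π) × √(2 × 1 × 17.9) = 5.999 → n = 6.

n = 6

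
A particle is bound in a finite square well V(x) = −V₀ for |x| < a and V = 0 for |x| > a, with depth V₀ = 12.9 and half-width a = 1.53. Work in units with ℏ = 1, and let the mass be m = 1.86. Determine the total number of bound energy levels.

N = 7

Define the well-strength parameter z₀ = (a/ℏ)√(2mV₀) = 1.53 × √(2·1.86·12.9) = 10.60.
A new bound state (alternating even/odd) appears each time z₀ passes a multiple of π/2, so N = ⌊2z₀/π⌋ + 1 = ⌊6.747⌋ + 1 = 7.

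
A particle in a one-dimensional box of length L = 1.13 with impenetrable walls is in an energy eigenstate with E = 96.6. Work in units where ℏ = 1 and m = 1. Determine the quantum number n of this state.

n = 5

From E_n = n²π²ℏ²/(2mL²) invert to n = √(2mL²E)/(πℏ).
n = (1.13/π) × √(2 × 1 × 96.6) = 5.000 → n = 5.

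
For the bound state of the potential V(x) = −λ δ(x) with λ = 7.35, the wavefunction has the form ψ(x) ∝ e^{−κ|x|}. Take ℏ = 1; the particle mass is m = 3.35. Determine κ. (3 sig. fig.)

Integrate −(ℏ²/2m)ψ'' − λδ(x)ψ = Eψ from −ε to +ε: the ψ'' term gives ψ'(0⁺) − ψ'(0⁻) and the δ term gives −(2mλ/ℏ²)ψ(0).
With ψ ∝ e^{−κ|x|} this yields −2κ = −2mλ/ℏ², so κ = mλ/ℏ² = 24.62.

κ = 24.6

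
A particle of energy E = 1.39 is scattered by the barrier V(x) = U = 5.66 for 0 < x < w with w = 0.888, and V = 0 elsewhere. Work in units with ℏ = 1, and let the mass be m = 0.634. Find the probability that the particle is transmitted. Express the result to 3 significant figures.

Since E < U the interior solution is evanescent with decay constant κ = √(2m(U − E))/ℏ = 2.327.
κw = 2.066, sinh(κw) = 3.884.
The exact tunnelling result is T⁻¹ = 1 + U² sinh²(κw) / [4E(U − E)] = 21.36, so T = 0.0468.

T = 0.0468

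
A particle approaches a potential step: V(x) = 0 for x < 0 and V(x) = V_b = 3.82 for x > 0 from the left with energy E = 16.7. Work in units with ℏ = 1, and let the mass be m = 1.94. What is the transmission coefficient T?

On each side the TISE gives plane waves with k = √(2m(E − V))/ℏ: k₁ = √(2·1.94·16.7) = 8.050, k₂ = √(2·1.94·12.88) = 7.069.
Matching ψ and ψ′ at x = 0 gives r = (k₁ − k₂)/(k₁ + k₂), so R = r² = 0.004205 and T = 1 − R = 0.9958.

T = 0.996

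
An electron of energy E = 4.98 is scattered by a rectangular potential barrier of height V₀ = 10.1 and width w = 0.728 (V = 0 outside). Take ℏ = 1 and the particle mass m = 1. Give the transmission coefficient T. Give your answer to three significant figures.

Since E < V₀ the interior solution is evanescent with decay constant κ = √(2m(V₀ − E))/ℏ = 3.200.
κw = 2.330, sinh(κw) = 5.088.
Matching ψ, ψ′ at both faces gives T = [1 + V₀² sinh²(κw) / (4E(V₀ − E))]⁻¹ = 1/26.90 = 0.0372.

T = 0.0372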